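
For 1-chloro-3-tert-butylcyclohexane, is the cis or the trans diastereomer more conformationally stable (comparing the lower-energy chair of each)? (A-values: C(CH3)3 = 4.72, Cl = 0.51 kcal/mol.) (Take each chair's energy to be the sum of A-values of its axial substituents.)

At 1,3 positions (parity same): cis → (e,e or a,a); trans → (a,e or e,a).
Best chair for cis: E = 0.00 kcal/mol; best chair for trans: E = 0.51 kcal/mol.
The cis isomer is lower by 0.51 kcal/mol.

cis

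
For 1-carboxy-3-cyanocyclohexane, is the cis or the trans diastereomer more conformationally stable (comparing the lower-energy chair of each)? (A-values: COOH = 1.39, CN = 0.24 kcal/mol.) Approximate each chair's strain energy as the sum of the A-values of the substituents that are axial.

cis

At 1,3 positions (parity same): cis → (e,e or a,a); trans → (a,e or e,a).
Best chair for cis: E = 0.00 kcal/mol; best chair for trans: E = 0.24 kcal/mol.
The cis isomer is lower by 0.24 kcal/mol.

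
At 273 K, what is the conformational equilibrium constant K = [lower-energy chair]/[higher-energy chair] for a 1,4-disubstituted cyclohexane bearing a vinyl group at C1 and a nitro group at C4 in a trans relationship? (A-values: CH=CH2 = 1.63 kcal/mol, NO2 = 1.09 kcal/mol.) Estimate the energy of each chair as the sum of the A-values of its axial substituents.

C1 and C4 have opposite parity, so for the trans isomer the two substituents are e,e in one chair and a,a in the other.
Chair I (vinyl axial, nitro axial): E = 2.72 kcal/mol; chair II (vinyl equatorial, nitro equatorial): E = 0.00 kcal/mol.
ΔG = 2.72 kcal/mol between the two chairs.
K = exp(ΔG/RT) with R = 1.987×10⁻³ kcal mol⁻¹ K⁻¹ and T = 273 K gives K ≈ 151.

K ≈ 151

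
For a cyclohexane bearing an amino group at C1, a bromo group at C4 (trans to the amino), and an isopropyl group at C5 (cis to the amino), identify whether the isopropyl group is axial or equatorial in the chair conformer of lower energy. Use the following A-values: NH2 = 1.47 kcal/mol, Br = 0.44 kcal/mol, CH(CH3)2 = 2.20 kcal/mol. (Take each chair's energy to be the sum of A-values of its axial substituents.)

Chair I (amino axial, bromo axial, isopropyl axial): E = 4.11 kcal/mol.
Chair II (amino equatorial, bromo equatorial, isopropyl equatorial): E = 0.00 kcal/mol.
Chair II is the more stable (lower-energy) conformer, and in that chair the isopropyl group is equatorial.

equatorial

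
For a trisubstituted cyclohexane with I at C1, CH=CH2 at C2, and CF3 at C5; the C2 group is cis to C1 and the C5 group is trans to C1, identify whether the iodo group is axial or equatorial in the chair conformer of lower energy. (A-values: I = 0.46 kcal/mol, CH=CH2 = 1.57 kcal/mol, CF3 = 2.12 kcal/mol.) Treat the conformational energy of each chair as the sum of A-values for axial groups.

axial

Chair I (iodo axial, vinyl equatorial, trifluoromethyl equatorial): E = 0.46 kcal/mol.
Chair II (iodo equatorial, vinyl axial, trifluoromethyl axial): E = 3.69 kcal/mol.
Chair I is the more stable (lower-energy) conformer, and in that chair the iodo group is axial.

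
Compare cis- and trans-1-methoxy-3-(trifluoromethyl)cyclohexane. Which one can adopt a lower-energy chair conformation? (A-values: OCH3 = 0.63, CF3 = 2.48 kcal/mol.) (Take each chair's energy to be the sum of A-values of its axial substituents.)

cis

At 1,3 positions (parity same): cis → (e,e or a,a); trans → (a,e or e,a).
Best chair for cis: E = 0.00 kcal/mol; best chair for trans: E = 0.63 kcal/mol.
The cis isomer is lower by 0.63 kcal/mol.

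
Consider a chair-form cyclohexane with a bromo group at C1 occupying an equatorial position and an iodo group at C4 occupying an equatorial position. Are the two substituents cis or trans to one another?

trans

C1 and C4 have opposite parity, so their axial bonds point in opposite directions.
With opposite-parity carbons, two substituents on the same face are one axial and one equatorial; opposite faces give both axial or both equatorial.
Here the groups are equatorial/equatorial → opposite face → trans.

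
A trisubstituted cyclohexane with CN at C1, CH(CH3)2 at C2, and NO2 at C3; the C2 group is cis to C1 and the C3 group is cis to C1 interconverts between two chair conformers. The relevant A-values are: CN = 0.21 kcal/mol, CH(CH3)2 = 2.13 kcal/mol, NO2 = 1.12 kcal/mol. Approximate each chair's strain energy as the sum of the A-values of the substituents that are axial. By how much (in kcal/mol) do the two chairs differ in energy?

Chair I (cyano axial, isopropyl equatorial, nitro axial): E = 1.33 kcal/mol.
Chair II (cyano equatorial, isopropyl axial, nitro equatorial): E = 2.13 kcal/mol.
ΔE = 2.13 − 1.33 = 0.80 kcal/mol; chair I is more stable.

0.80 kcal/mol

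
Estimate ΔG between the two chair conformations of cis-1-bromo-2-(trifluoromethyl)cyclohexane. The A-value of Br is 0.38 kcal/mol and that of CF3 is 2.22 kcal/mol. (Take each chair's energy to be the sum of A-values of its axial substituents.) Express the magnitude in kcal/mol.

1.84 kcal/mol

C1 and C2 have opposite parity, so for the cis isomer the two substituents are one axial and one equatorial in each chair.
Chair I (bromo axial, trifluoromethyl equatorial): E = 0.38 kcal/mol.
Chair II (bromo equatorial, trifluoromethyl axial): E = 2.22 kcal/mol.
ΔE = 2.22 − 0.38 = 1.84 kcal/mol; chair I is more stable.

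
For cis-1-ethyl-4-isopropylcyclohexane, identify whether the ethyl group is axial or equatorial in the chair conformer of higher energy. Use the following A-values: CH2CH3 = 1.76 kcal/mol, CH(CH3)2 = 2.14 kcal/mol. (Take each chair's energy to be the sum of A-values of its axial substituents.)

equatorial

C1 and C4 have opposite parity, so for the cis isomer the two substituents are one axial and one equatorial in each chair.
Chair I (ethyl axial, isopropyl equatorial): E = 1.76 kcal/mol.
Chair II (ethyl equatorial, isopropyl axial): E = 2.14 kcal/mol.
Chair II is the less stable (higher-energy) conformer, and in that chair the ethyl group is equatorial.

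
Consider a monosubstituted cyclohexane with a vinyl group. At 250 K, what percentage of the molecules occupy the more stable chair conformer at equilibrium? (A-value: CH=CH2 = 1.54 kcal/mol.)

95.7%

One chair has the vinyl group axial (E = 1.54 kcal/mol) and the other has it equatorial (E = 0).
ΔG = 1.54 kcal/mol between the two chairs.
K = exp(ΔG/RT) with R = 1.987×10⁻³ kcal mol⁻¹ K⁻¹ and T = 250 K gives K ≈ 22.2.
Fraction in the lower-energy chair = K/(K+1) = 95.7%.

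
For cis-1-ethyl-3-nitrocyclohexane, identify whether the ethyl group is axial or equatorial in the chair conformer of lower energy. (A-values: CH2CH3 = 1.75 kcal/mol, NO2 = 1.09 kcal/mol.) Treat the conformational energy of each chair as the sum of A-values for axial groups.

C1 and C3 have the same parity, so for the cis isomer the two substituents are e,e in one chair and a,a in the other.
Chair I (ethyl axial, nitro axial): E = 2.84 kcal/mol.
Chair II (ethyl equatorial, nitro equatorial): E = 0.00 kcal/mol.
Chair II is the more stable (lower-energy) conformer, and in that chair the ethyl group is equatorial.

equatorial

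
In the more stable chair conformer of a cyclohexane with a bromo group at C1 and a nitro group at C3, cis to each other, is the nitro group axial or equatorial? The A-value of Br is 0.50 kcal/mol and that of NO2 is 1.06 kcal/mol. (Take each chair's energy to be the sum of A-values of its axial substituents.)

C1 and C3 have the same parity, so for the cis isomer the two substituents are e,e in one chair and a,a in the other.
Chair I (bromo axial, nitro axial): E = 1.56 kcal/mol.
Chair II (bromo equatorial, nitro equatorial): E = 0.00 kcal/mol.
Chair II is the more stable (lower-energy) conformer, and in that chair the nitro group is equatorial.

equatorial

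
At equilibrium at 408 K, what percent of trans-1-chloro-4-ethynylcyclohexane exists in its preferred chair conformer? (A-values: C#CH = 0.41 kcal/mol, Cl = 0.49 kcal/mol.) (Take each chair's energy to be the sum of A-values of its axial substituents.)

C1 and C4 have opposite parity, so for the trans isomer the two substituents are e,e in one chair and a,a in the other.
Chair I (ethynyl axial, chloro axial): E = 0.90 kcal/mol; chair II (ethynyl equatorial, chloro equatorial): E = 0.00 kcal/mol.
ΔG = 0.90 kcal/mol between the two chairs.
K = exp(ΔG/RT) with R = 1.987×10⁻³ kcal mol⁻¹ K⁻¹ and T = 408 K gives K ≈ 3.03.
Fraction in the lower-energy chair = K/(K+1) = 75.2%.

75.2%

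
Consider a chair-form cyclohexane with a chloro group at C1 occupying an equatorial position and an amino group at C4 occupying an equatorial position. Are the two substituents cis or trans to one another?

C1 and C4 have opposite parity, so their axial bonds point in opposite directions.
With opposite-parity carbons, two substituents on the same face are one axial and one equatorial; opposite faces give both axial or both equatorial.
Here the groups are equatorial/equatorial → opposite face → trans.

trans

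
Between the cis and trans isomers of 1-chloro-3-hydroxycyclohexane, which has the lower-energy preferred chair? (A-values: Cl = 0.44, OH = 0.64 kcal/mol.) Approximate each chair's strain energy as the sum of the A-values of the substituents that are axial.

At 1,3 positions (parity same): cis → (e,e or a,a); trans → (a,e or e,a).
Best chair for cis: E = 0.00 kcal/mol; best chair for trans: E = 0.44 kcal/mol.
The cis isomer is lower by 0.44 kcal/mol.

cis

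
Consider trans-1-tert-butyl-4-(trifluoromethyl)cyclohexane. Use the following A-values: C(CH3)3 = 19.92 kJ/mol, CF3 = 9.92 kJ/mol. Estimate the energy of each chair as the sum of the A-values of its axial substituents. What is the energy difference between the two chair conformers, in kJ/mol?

C1 and C4 have opposite parity, so for the trans isomer the two substituents are e,e in one chair and a,a in the other.
Chair I (tert-butyl axial, trifluoromethyl axial): E = 29.84 kJ/mol.
Chair II (tert-butyl equatorial, trifluoromethyl equatorial): E = 0.00 kJ/mol.
ΔE = 29.84 − 0.00 = 29.84 kJ/mol; chair II is more stable.

29.84 kJ/mol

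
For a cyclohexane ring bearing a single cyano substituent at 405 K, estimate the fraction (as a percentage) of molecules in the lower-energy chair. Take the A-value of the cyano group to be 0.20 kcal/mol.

56.2%

One chair has the cyano group axial (E = 0.20 kcal/mol) and the other has it equatorial (E = 0).
ΔG = 0.20 kcal/mol between the two chairs.
K = exp(ΔG/RT) with R = 1.987×10⁻³ kcal mol⁻¹ K⁻¹ and T = 405 K gives K ≈ 1.28.
Fraction in the lower-energy chair = K/(K+1) = 56.2%.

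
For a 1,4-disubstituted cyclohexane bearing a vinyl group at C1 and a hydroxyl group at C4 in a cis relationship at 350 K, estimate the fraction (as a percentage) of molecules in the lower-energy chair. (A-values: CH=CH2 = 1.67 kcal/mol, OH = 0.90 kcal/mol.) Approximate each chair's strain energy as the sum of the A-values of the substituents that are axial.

C1 and C4 have opposite parity, so for the cis isomer the two substituents are one axial and one equatorial in each chair.
Chair I (vinyl axial, hydroxyl equatorial): E = 1.67 kcal/mol; chair II (vinyl equatorial, hydroxyl axial): E = 0.90 kcal/mol.
ΔG = 0.77 kcal/mol between the two chairs.
K = exp(ΔG/RT) with R = 1.987×10⁻³ kcal mol⁻¹ K⁻¹ and T = 350 K gives K ≈ 3.03.
Fraction in the lower-energy chair = K/(K+1) = 75.2%.

75.2%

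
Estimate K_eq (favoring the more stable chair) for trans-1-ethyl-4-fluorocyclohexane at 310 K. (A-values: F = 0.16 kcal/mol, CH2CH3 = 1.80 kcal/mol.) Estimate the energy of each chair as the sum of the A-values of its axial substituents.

C1 and C4 have opposite parity, so for the trans isomer the two substituents are e,e in one chair and a,a in the other.
Chair I (fluoro axial, ethyl axial): E = 1.96 kcal/mol; chair II (fluoro equatorial, ethyl equatorial): E = 0.00 kcal/mol.
ΔG = 1.96 kcal/mol between the two chairs.
K = exp(ΔG/RT) with R = 1.987×10⁻³ kcal mol⁻¹ K⁻¹ and T = 310 K gives K ≈ 24.1.

K ≈ 24.1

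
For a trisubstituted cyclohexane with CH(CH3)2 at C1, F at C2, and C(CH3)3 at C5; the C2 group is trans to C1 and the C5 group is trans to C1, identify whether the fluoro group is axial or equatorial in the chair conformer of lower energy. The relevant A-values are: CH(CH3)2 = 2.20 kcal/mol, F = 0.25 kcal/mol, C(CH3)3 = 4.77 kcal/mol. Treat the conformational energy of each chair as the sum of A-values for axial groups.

Chair I (isopropyl axial, fluoro axial, tert-butyl equatorial): E = 2.45 kcal/mol.
Chair II (isopropyl equatorial, fluoro equatorial, tert-butyl axial): E = 4.77 kcal/mol.
Chair I is the more stable (lower-energy) conformer, and in that chair the fluoro group is axial.

axial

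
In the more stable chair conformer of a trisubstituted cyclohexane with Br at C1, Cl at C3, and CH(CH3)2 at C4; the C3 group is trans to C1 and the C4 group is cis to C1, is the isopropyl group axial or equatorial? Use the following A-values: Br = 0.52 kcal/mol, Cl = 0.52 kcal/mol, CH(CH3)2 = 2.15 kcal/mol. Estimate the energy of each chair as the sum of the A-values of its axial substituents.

Chair I (bromo axial, chloro equatorial, isopropyl equatorial): E = 0.52 kcal/mol.
Chair II (bromo equatorial, chloro axial, isopropyl axial): E = 2.67 kcal/mol.
Chair I is the more stable (lower-energy) conformer, and in that chair the isopropyl group is equatorial.

equatorial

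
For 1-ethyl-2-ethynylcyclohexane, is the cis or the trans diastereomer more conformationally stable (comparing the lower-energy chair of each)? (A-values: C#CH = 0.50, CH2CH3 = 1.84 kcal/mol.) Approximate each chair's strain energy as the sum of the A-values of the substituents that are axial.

trans

At 1,2 positions (parity opposite): cis → (a,e or e,a); trans → (e,e or a,a).
Best chair for cis: E = 0.50 kcal/mol; best chair for trans: E = 0.00 kcal/mol.
The trans isomer is lower by 0.50 kcal/mol.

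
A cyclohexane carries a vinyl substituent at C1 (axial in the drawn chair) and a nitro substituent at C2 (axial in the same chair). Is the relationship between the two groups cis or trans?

trans

C1 and C2 have opposite parity, so their axial bonds point in opposite directions.
With opposite-parity carbons, two substituents on the same face are one axial and one equatorial; opposite faces give both axial or both equatorial.
Here the groups are axial/axial → opposite face → trans.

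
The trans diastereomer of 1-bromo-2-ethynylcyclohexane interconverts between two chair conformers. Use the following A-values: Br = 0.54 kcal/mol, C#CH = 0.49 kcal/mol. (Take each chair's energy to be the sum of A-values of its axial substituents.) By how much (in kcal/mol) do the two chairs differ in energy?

1.03 kcal/mol

C1 and C2 have opposite parity, so for the trans isomer the two substituents are e,e in one chair and a,a in the other.
Chair I (bromo axial, ethynyl axial): E = 1.03 kcal/mol.
Chair II (bromo equatorial, ethynyl equatorial): E = 0.00 kcal/mol.
ΔE = 1.03 − 0.00 = 1.03 kcal/mol; chair II is more stable.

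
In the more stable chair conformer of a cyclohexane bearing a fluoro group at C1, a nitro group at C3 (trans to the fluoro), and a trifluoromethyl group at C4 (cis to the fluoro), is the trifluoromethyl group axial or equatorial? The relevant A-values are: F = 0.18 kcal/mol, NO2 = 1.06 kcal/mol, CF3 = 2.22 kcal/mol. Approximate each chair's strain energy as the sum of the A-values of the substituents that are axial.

equatorial

Chair I (fluoro axial, nitro equatorial, trifluoromethyl equatorial): E = 0.18 kcal/mol.
Chair II (fluoro equatorial, nitro axial, trifluoromethyl axial): E = 3.28 kcal/mol.
Chair I is the more stable (lower-energy) conformer, and in that chair the trifluoromethyl group is equatorial.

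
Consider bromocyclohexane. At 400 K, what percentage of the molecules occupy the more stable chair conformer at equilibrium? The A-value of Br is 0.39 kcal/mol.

One chair has the bromo group axial (E = 0.39 kcal/mol) and the other has it equatorial (E = 0).
ΔG = 0.39 kcal/mol between the two chairs.
K = exp(ΔG/RT) with R = 1.987×10⁻³ kcal mol⁻¹ K⁻¹ and T = 400 K gives K ≈ 1.63.
Fraction in the lower-energy chair = K/(K+1) = 62.0%.

62.0%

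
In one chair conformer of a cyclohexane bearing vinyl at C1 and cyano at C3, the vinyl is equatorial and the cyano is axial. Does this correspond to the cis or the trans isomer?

C1 and C3 have the same parity, so their axial bonds point in the same direction.
With same-parity carbons, two substituents on the same face are both axial or both equatorial; opposite faces give one of each.
Here the groups are equatorial/axial → opposite face → trans.

trans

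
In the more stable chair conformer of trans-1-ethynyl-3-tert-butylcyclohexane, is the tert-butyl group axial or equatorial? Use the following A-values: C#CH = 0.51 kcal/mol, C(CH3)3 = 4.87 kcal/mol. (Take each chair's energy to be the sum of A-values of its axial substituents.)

equatorial

C1 and C3 have the same parity, so for the trans isomer the two substituents are one axial and one equatorial in each chair.
Chair I (ethynyl axial, tert-butyl equatorial): E = 0.51 kcal/mol.
Chair II (ethynyl equatorial, tert-butyl axial): E = 4.87 kcal/mol.
Chair I is the more stable (lower-energy) conformer, and in that chair the tert-butyl group is equatorial.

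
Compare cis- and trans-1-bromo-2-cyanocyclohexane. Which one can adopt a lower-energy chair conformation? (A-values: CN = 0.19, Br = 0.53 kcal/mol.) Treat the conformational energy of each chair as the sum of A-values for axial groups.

At 1,2 positions (parity opposite): cis → (a,e or e,a); trans → (e,e or a,a).
Best chair for cis: E = 0.19 kcal/mol; best chair for trans: E = 0.00 kcal/mol.
The trans isomer is lower by 0.19 kcal/mol.

trans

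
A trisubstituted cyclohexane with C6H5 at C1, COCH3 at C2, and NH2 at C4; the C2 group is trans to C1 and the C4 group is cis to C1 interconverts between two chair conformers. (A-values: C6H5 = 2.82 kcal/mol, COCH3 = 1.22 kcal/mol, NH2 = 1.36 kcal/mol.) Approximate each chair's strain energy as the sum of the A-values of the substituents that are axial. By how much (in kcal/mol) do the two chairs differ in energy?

2.68 kcal/mol

Chair I (phenyl axial, acetyl axial, amino equatorial): E = 4.04 kcal/mol.
Chair II (phenyl equatorial, acetyl equatorial, amino axial): E = 1.36 kcal/mol.
ΔE = 4.04 − 1.36 = 2.68 kcal/mol; chair II is more stable.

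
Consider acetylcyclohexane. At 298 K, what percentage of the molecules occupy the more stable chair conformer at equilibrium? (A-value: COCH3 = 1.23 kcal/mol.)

One chair has the acetyl group axial (E = 1.23 kcal/mol) and the other has it equatorial (E = 0).
ΔG = 1.23 kcal/mol between the two chairs.
K = exp(ΔG/RT) with R = 1.987×10⁻³ kcal mol⁻¹ K⁻¹ and T = 298 K gives K ≈ 7.98.
Fraction in the lower-energy chair = K/(K+1) = 88.9%.

88.9%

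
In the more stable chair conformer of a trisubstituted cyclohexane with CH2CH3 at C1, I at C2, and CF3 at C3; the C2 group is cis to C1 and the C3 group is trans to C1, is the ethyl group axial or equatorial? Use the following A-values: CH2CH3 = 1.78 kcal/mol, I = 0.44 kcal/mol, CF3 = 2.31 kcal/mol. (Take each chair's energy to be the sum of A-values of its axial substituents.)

Chair I (ethyl axial, iodo equatorial, trifluoromethyl equatorial): E = 1.78 kcal/mol.
Chair II (ethyl equatorial, iodo axial, trifluoromethyl axial): E = 2.75 kcal/mol.
Chair I is the more stable (lower-energy) conformer, and in that chair the ethyl group is axial.

axial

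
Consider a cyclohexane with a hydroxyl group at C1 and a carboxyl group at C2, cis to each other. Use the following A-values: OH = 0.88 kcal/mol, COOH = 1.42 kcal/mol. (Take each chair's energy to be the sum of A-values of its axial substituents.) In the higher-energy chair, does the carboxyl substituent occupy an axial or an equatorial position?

C1 and C2 have opposite parity, so for the cis isomer the two substituents are one axial and one equatorial in each chair.
Chair I (hydroxyl axial, carboxyl equatorial): E = 0.88 kcal/mol.
Chair II (hydroxyl equatorial, carboxyl axial): E = 1.42 kcal/mol.
Chair II is the less stable (higher-energy) conformer, and in that chair the carboxyl group is axial.

axial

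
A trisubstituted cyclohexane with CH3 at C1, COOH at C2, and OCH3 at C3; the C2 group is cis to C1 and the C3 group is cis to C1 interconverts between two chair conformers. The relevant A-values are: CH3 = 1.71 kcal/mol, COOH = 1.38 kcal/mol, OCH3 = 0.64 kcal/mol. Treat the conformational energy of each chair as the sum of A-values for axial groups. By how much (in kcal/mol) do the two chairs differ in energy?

0.97 kcal/mol

Chair I (methyl axial, carboxyl equatorial, methoxy axial): E = 2.35 kcal/mol.
Chair II (methyl equatorial, carboxyl axial, methoxy equatorial): E = 1.38 kcal/mol.
ΔE = 2.35 − 1.38 = 0.97 kcal/mol; chair II is more stable.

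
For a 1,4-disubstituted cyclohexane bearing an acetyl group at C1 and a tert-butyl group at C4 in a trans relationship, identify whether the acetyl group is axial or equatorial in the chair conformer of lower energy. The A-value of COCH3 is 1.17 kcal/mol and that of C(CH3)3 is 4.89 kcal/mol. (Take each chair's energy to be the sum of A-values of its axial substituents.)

equatorial

C1 and C4 have opposite parity, so for the trans isomer the two substituents are e,e in one chair and a,a in the other.
Chair I (acetyl axial, tert-butyl axial): E = 6.06 kcal/mol.
Chair II (acetyl equatorial, tert-butyl equatorial): E = 0.00 kcal/mol.
Chair II is the more stable (lower-energy) conformer, and in that chair the acetyl group is equatorial.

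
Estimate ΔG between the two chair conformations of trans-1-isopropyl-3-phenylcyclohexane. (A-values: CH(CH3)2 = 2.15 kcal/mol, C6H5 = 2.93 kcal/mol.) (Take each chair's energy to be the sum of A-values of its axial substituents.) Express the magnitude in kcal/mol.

0.78 kcal/mol

C1 and C3 have the same parity, so for the trans isomer the two substituents are one axial and one equatorial in each chair.
Chair I (isopropyl axial, phenyl equatorial): E = 2.15 kcal/mol.
Chair II (isopropyl equatorial, phenyl axial): E = 2.93 kcal/mol.
ΔE = 2.93 − 2.15 = 0.78 kcal/mol; chair I is more stable.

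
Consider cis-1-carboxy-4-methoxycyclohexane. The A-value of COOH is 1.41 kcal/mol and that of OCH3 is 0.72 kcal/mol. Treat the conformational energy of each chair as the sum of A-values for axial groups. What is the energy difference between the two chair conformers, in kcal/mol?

C1 and C4 have opposite parity, so for the cis isomer the two substituents are one axial and one equatorial in each chair.
Chair I (carboxyl axial, methoxy equatorial): E = 1.41 kcal/mol.
Chair II (carboxyl equatorial, methoxy axial): E = 0.72 kcal/mol.
ΔE = 1.41 − 0.72 = 0.69 kcal/mol; chair II is more stable.

0.69 kcal/mol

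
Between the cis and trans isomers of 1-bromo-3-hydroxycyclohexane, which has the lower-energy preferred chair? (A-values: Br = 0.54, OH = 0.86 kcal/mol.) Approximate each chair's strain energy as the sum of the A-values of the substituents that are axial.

cis

At 1,3 positions (parity same): cis → (e,e or a,a); trans → (a,e or e,a).
Best chair for cis: E = 0.00 kcal/mol; best chair for trans: E = 0.54 kcal/mol.
The cis isomer is lower by 0.54 kcal/mol.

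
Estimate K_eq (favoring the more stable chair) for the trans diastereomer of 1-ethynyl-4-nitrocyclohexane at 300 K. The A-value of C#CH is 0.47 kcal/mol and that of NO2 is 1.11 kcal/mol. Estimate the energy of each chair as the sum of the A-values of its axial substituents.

C1 and C4 have opposite parity, so for the trans isomer the two substituents are e,e in one chair and a,a in the other.
Chair I (ethynyl axial, nitro axial): E = 1.58 kcal/mol; chair II (ethynyl equatorial, nitro equatorial): E = 0.00 kcal/mol.
ΔG = 1.58 kcal/mol between the two chairs.
K = exp(ΔG/RT) with R = 1.987×10⁻³ kcal mol⁻¹ K⁻¹ and T = 300 K gives K ≈ 14.2.

K ≈ 14.2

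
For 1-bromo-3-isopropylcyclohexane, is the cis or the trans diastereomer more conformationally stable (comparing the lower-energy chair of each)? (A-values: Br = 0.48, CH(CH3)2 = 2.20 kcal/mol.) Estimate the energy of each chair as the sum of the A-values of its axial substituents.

cis

At 1,3 positions (parity same): cis → (e,e or a,a); trans → (a,e or e,a).
Best chair for cis: E = 0.00 kcal/mol; best chair for trans: E = 0.48 kcal/mol.
The cis isomer is lower by 0.48 kcal/mol.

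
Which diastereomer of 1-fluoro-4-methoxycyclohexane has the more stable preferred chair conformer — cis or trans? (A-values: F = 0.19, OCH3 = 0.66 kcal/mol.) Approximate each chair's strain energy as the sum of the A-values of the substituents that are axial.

At 1,4 positions (parity opposite): cis → (a,e or e,a); trans → (e,e or a,a).
Best chair for cis: E = 0.19 kcal/mol; best chair for trans: E = 0.00 kcal/mol.
The trans isomer is lower by 0.19 kcal/mol.

trans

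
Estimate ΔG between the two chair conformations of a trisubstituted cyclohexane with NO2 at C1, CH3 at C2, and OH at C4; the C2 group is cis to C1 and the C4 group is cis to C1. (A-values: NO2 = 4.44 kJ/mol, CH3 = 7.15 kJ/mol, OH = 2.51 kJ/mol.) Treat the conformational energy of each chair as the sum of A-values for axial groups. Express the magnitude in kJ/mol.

5.22 kJ/mol

Chair I (nitro axial, methyl equatorial, hydroxyl equatorial): E = 4.44 kJ/mol.
Chair II (nitro equatorial, methyl axial, hydroxyl axial): E = 9.66 kJ/mol.
ΔE = 9.66 − 4.44 = 5.22 kJ/mol; chair I is more stable.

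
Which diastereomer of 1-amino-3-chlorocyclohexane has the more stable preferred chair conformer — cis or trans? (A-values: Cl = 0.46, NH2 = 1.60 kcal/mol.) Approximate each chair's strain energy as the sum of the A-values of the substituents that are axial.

cis

At 1,3 positions (parity same): cis → (e,e or a,a); trans → (a,e or e,a).
Best chair for cis: E = 0.00 kcal/mol; best chair for trans: E = 0.46 kcal/mol.
The cis isomer is lower by 0.46 kcal/mol.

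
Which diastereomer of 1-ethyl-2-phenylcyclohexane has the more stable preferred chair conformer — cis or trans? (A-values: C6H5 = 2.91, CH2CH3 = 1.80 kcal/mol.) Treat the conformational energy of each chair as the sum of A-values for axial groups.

trans

At 1,2 positions (parity opposite): cis → (a,e or e,a); trans → (e,e or a,a).
Best chair for cis: E = 1.80 kcal/mol; best chair for trans: E = 0.00 kcal/mol.
The trans isomer is lower by 1.80 kcal/mol.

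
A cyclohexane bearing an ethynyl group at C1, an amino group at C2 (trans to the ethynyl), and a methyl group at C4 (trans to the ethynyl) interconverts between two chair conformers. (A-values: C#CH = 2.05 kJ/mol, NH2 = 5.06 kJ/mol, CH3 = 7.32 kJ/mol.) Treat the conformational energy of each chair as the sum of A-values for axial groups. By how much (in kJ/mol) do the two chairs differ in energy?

Chair I (ethynyl axial, amino axial, methyl axial): E = 14.43 kJ/mol.
Chair II (ethynyl equatorial, amino equatorial, methyl equatorial): E = 0.00 kJ/mol.
ΔE = 14.43 − 0.00 = 14.43 kJ/mol; chair II is more stable.

14.43 kJ/mol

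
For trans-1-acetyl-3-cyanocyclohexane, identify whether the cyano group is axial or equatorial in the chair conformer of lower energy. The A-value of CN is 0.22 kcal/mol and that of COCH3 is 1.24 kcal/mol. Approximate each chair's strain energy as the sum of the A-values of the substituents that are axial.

axial

C1 and C3 have the same parity, so for the trans isomer the two substituents are one axial and one equatorial in each chair.
Chair I (cyano axial, acetyl equatorial): E = 0.22 kcal/mol.
Chair II (cyano equatorial, acetyl axial): E = 1.24 kcal/mol.
Chair I is the more stable (lower-energy) conformer, and in that chair the cyano group is axial.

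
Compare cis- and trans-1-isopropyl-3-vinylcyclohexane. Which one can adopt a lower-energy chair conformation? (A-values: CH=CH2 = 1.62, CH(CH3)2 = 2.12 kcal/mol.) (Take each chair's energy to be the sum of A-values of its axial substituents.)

cis

At 1,3 positions (parity same): cis → (e,e or a,a); trans → (a,e or e,a).
Best chair for cis: E = 0.00 kcal/mol; best chair for trans: E = 1.62 kcal/mol.
The cis isomer is lower by 1.62 kcal/mol.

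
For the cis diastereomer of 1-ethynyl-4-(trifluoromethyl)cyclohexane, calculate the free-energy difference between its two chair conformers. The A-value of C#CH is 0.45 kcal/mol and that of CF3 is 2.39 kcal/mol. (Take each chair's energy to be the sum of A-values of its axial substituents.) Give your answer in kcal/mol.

C1 and C4 have opposite parity, so for the cis isomer the two substituents are one axial and one equatorial in each chair.
Chair I (ethynyl axial, trifluoromethyl equatorial): E = 0.45 kcal/mol.
Chair II (ethynyl equatorial, trifluoromethyl axial): E = 2.39 kcal/mol.
ΔE = 2.39 − 0.45 = 1.94 kcal/mol; chair I is more stable.

1.94 kcal/mol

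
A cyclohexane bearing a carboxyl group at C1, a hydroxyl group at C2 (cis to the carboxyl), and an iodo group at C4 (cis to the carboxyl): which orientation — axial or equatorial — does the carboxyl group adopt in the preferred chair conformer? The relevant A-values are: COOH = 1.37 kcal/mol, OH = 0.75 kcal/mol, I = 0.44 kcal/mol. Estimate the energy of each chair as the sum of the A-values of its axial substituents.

Chair I (carboxyl axial, hydroxyl equatorial, iodo equatorial): E = 1.37 kcal/mol.
Chair II (carboxyl equatorial, hydroxyl axial, iodo axial): E = 1.19 kcal/mol.
Chair II is the more stable (lower-energy) conformer, and in that chair the carboxyl group is equatorial.

equatorial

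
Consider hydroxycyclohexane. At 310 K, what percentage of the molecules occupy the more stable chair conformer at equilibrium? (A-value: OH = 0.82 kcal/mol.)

79.1%

One chair has the hydroxyl group axial (E = 0.82 kcal/mol) and the other has it equatorial (E = 0).
ΔG = 0.82 kcal/mol between the two chairs.
K = exp(ΔG/RT) with R = 1.987×10⁻³ kcal mol⁻¹ K⁻¹ and T = 310 K gives K ≈ 3.79.
Fraction in the lower-energy chair = K/(K+1) = 79.1%.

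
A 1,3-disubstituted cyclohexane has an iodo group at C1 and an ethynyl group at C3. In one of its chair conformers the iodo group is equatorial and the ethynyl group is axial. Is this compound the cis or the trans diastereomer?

trans

C1 and C3 have the same parity, so their axial bonds point in the same direction.
With same-parity carbons, two substituents on the same face are both axial or both equatorial; opposite faces give one of each.
Here the groups are equatorial/axial → opposite face → trans.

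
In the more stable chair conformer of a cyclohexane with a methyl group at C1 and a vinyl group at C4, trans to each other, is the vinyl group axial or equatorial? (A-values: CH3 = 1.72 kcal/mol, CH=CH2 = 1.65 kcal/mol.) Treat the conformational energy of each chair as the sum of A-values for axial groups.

C1 and C4 have opposite parity, so for the trans isomer the two substituents are e,e in one chair and a,a in the other.
Chair I (methyl axial, vinyl axial): E = 3.37 kcal/mol.
Chair II (methyl equatorial, vinyl equatorial): E = 0.00 kcal/mol.
Chair II is the more stable (lower-energy) conformer, and in that chair the vinyl group is equatorial.

equatorial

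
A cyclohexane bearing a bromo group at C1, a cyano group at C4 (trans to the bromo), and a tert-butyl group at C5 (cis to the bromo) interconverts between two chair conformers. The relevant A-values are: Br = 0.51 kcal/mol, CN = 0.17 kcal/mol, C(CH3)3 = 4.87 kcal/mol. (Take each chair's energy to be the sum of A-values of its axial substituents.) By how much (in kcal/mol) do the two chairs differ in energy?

Chair I (bromo axial, cyano axial, tert-butyl axial): E = 5.55 kcal/mol.
Chair II (bromo equatorial, cyano equatorial, tert-butyl equatorial): E = 0.00 kcal/mol.
ΔE = 5.55 − 0.00 = 5.55 kcal/mol; chair II is more stable.

5.55 kcal/mol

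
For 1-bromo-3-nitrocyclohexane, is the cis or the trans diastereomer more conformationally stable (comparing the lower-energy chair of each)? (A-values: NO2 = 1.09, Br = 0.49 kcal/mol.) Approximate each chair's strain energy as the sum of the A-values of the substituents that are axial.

At 1,3 positions (parity same): cis → (e,e or a,a); trans → (a,e or e,a).
Best chair for cis: E = 0.00 kcal/mol; best chair for trans: E = 0.49 kcal/mol.
The cis isomer is lower by 0.49 kcal/mol.

cis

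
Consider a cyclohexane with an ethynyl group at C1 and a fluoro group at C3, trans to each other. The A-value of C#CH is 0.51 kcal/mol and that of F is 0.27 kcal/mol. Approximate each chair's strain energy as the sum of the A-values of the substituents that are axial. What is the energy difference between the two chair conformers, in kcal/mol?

C1 and C3 have the same parity, so for the trans isomer the two substituents are one axial and one equatorial in each chair.
Chair I (ethynyl axial, fluoro equatorial): E = 0.51 kcal/mol.
Chair II (ethynyl equatorial, fluoro axial): E = 0.27 kcal/mol.
ΔE = 0.51 − 0.27 = 0.24 kcal/mol; chair II is more stable.

0.24 kcal/mol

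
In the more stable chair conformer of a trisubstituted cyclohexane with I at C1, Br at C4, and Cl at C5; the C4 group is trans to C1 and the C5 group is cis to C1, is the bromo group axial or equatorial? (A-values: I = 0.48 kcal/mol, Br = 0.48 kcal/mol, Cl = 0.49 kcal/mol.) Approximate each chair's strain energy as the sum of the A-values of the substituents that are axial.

Chair I (iodo axial, bromo axial, chloro axial): E = 1.45 kcal/mol.
Chair II (iodo equatorial, bromo equatorial, chloro equatorial): E = 0.00 kcal/mol.
Chair II is the more stable (lower-energy) conformer, and in that chair the bromo group is equatorial.

equatorial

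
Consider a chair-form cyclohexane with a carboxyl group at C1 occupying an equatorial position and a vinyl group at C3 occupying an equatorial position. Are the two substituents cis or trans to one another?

C1 and C3 have the same parity, so their axial bonds point in the same direction.
With same-parity carbons, two substituents on the same face are both axial or both equatorial; opposite faces give one of each.
Here the groups are equatorial/equatorial → same face → cis.

cis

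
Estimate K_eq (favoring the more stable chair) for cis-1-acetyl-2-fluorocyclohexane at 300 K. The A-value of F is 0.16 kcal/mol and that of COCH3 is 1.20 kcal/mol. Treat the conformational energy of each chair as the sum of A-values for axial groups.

K ≈ 5.72

C1 and C2 have opposite parity, so for the cis isomer the two substituents are one axial and one equatorial in each chair.
Chair I (fluoro axial, acetyl equatorial): E = 0.16 kcal/mol; chair II (fluoro equatorial, acetyl axial): E = 1.20 kcal/mol.
ΔG = 1.04 kcal/mol between the two chairs.
K = exp(ΔG/RT) with R = 1.987×10⁻³ kcal mol⁻¹ K⁻¹ and T = 300 K gives K ≈ 5.72.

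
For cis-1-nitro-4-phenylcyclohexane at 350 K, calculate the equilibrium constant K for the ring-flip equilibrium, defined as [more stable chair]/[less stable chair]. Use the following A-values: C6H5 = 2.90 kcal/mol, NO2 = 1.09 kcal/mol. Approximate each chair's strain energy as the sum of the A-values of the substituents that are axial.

C1 and C4 have opposite parity, so for the cis isomer the two substituents are one axial and one equatorial in each chair.
Chair I (phenyl axial, nitro equatorial): E = 2.90 kcal/mol; chair II (phenyl equatorial, nitro axial): E = 1.09 kcal/mol.
ΔG = 1.81 kcal/mol between the two chairs.
K = exp(ΔG/RT) with R = 1.987×10⁻³ kcal mol⁻¹ K⁻¹ and T = 350 K gives K ≈ 13.5.

K ≈ 13.5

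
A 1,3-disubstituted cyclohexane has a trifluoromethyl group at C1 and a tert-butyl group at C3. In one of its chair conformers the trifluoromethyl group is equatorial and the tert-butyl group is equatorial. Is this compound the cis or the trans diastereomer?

C1 and C3 have the same parity, so their axial bonds point in the same direction.
With same-parity carbons, two substituents on the same face are both axial or both equatorial; opposite faces give one of each.
Here the groups are equatorial/equatorial → same face → cis.

cis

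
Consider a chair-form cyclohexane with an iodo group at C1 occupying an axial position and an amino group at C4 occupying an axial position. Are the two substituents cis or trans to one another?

C1 and C4 have opposite parity, so their axial bonds point in opposite directions.
With opposite-parity carbons, two substituents on the same face are one axial and one equatorial; opposite faces give both axial or both equatorial.
Here the groups are axial/axial → opposite face → trans.

trans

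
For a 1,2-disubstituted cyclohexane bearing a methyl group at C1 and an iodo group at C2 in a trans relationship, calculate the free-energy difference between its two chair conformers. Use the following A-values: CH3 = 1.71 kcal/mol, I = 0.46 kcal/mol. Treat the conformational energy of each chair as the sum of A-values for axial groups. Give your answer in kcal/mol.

C1 and C2 have opposite parity, so for the trans isomer the two substituents are e,e in one chair and a,a in the other.
Chair I (methyl axial, iodo axial): E = 2.17 kcal/mol.
Chair II (methyl equatorial, iodo equatorial): E = 0.00 kcal/mol.
ΔE = 2.17 − 0.00 = 2.17 kcal/mol; chair II is more stable.

2.17 kcal/mol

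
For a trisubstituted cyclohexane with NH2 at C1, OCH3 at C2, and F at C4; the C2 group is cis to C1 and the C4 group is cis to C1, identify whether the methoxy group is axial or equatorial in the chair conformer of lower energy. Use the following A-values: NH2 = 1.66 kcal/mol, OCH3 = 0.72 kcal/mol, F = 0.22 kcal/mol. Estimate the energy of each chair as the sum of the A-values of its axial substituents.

Chair I (amino axial, methoxy equatorial, fluoro equatorial): E = 1.66 kcal/mol.
Chair II (amino equatorial, methoxy axial, fluoro axial): E = 0.94 kcal/mol.
Chair II is the more stable (lower-energy) conformer, and in that chair the methoxy group is axial.

axial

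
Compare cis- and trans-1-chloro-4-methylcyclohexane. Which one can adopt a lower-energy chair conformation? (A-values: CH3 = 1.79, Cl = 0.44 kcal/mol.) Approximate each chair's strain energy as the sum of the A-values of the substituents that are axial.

trans

At 1,4 positions (parity opposite): cis → (a,e or e,a); trans → (e,e or a,a).
Best chair for cis: E = 0.44 kcal/mol; best chair for trans: E = 0.00 kcal/mol.
The trans isomer is lower by 0.44 kcal/mol.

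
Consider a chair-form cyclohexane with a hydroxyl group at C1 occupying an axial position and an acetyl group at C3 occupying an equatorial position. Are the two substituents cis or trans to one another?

C1 and C3 have the same parity, so their axial bonds point in the same direction.
With same-parity carbons, two substituents on the same face are both axial or both equatorial; opposite faces give one of each.
Here the groups are axial/equatorial → opposite face → trans.

trans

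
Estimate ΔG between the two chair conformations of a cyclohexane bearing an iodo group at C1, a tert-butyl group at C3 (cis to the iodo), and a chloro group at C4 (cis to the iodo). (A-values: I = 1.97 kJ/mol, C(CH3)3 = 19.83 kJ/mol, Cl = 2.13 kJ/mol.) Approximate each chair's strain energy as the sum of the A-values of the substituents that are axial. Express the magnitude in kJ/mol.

Chair I (iodo axial, tert-butyl axial, chloro equatorial): E = 21.80 kJ/mol.
Chair II (iodo equatorial, tert-butyl equatorial, chloro axial): E = 2.13 kJ/mol.
ΔE = 21.80 − 2.13 = 19.67 kJ/mol; chair II is more stable.

19.67 kJ/mol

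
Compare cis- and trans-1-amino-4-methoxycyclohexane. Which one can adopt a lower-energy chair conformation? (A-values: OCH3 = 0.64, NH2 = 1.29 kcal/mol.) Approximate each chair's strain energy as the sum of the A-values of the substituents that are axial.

At 1,4 positions (parity opposite): cis → (a,e or e,a); trans → (e,e or a,a).
Best chair for cis: E = 0.64 kcal/mol; best chair for trans: E = 0.00 kcal/mol.
The trans isomer is lower by 0.64 kcal/mol.

trans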